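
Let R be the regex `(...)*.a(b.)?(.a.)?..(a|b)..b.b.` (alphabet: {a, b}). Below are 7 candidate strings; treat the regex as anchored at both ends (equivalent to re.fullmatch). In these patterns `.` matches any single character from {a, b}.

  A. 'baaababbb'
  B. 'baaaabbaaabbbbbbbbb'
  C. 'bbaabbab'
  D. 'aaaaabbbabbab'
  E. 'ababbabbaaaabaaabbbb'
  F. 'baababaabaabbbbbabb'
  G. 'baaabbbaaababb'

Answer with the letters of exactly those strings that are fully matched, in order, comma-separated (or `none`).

A. 'baaababbb' → no match
B → match
C. 'bbaabbab' → no match
D → no match
E → match
F → match
G → match

B, E, F, G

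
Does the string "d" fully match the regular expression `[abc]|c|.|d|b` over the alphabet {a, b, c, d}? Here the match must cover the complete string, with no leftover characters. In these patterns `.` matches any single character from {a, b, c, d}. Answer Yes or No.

Yes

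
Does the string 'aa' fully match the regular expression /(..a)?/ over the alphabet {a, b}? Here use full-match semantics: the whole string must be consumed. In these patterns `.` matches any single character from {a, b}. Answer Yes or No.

No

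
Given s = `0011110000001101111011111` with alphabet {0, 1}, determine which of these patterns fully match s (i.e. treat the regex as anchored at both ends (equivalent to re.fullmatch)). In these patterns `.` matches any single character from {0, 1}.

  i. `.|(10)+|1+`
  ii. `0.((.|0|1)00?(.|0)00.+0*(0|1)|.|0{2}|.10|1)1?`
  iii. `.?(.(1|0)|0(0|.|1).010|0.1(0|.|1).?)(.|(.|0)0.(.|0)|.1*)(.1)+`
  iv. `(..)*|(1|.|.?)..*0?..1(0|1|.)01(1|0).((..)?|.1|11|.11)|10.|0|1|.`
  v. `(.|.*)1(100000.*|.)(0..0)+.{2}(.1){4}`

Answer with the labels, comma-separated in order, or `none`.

i → no match
ii → no match
iii → no match
iv → match
v → match

iv, v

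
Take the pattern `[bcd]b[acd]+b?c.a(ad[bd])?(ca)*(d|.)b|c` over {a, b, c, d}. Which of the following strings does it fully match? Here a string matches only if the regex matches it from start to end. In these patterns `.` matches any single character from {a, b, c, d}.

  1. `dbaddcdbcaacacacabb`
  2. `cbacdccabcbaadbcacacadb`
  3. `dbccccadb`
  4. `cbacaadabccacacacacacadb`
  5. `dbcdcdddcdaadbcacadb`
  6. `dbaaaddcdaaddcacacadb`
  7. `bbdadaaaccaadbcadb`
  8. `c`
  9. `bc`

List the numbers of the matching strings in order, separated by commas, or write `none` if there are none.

1, 2, 3, 4, 5, 6, 7, 8

1 → match
2 → match
3 → match
4 → match
5 → match
6 → match
7 → match
8 → match
9 → no match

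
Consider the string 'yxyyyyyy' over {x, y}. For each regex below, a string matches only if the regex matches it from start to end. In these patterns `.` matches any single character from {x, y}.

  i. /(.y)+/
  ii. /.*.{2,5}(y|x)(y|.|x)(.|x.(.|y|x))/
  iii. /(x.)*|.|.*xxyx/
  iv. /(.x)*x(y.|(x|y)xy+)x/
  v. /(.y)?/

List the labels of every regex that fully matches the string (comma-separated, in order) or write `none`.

i → no match
ii → match
iii → no match
iv → no match — must end with 'x'
v → no match

ii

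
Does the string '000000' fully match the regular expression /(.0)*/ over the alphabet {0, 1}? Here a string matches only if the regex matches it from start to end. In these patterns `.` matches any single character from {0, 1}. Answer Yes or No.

Yes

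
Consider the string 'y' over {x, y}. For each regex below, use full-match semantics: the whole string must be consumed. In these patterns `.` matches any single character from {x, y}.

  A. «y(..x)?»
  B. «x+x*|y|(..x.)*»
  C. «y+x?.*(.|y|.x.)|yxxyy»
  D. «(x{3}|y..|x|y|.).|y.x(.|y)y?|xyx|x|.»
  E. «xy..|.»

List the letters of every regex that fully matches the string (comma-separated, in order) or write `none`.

A → match
B → match
C → no match
D → match
E → match

A, B, D, E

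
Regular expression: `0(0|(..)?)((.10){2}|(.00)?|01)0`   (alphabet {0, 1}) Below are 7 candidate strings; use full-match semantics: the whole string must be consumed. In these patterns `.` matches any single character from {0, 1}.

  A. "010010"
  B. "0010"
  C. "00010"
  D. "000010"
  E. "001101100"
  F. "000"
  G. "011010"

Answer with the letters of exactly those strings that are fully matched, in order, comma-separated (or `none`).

A, B, C, D, E, F, G

A → match
B → match
C → match
D → match
E → match
F → match
G → match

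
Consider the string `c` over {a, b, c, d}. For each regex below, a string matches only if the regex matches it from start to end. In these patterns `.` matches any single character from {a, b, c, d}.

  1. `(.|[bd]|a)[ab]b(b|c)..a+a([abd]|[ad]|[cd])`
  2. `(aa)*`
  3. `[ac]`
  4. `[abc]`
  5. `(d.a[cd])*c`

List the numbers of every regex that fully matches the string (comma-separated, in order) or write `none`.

3, 4, 5

1 → no match
2 → no match
3 → match
4 → match
5 → match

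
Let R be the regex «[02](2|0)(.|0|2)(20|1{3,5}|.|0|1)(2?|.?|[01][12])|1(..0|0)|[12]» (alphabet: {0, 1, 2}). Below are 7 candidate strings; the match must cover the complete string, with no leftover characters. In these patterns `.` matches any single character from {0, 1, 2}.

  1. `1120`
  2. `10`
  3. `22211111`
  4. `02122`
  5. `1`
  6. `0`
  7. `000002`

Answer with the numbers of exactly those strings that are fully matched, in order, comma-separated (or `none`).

1, 2, 3, 4, 5, 7

1. `1120` → match
2. `10` → match
3. `22211111` → match
4. `02122` → match
5. `1` → match
6. `0` → no match
7. `000002` → match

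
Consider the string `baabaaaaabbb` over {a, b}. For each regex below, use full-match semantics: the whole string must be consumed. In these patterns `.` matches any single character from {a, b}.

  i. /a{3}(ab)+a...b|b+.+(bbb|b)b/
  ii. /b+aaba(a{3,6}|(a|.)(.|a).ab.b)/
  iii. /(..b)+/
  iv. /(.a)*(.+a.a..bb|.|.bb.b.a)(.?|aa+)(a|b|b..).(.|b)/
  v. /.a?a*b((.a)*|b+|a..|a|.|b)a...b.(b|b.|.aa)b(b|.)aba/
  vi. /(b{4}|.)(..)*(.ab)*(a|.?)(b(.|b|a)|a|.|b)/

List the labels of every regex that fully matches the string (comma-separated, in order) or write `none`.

i → match
ii → match
iii → no match
iv → no match
v → no match — must end with `aba`
vi → match

i, ii, vi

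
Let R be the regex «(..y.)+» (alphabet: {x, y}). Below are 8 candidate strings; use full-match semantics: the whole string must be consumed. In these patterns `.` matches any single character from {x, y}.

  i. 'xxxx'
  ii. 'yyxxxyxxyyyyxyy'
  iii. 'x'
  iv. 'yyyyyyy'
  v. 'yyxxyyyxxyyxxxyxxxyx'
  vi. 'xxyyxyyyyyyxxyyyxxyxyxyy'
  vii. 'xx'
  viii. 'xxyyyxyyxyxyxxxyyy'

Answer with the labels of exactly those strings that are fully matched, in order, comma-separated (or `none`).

vi

i → no match
ii → no match
iii → no match
iv → no match
v → no match
vi → match
vii → no match
viii → no match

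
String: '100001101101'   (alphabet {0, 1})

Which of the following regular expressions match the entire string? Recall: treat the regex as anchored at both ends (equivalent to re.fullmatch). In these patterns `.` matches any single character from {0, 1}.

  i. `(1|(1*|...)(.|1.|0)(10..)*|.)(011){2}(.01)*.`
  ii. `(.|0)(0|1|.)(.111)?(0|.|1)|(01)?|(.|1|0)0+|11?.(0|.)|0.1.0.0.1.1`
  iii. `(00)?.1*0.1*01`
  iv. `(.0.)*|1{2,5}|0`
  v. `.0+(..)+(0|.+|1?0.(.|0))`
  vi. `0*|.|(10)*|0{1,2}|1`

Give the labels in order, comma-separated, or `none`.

i → no match
ii → no match
iii → no match
iv → match
v → match
vi → no match

iv, v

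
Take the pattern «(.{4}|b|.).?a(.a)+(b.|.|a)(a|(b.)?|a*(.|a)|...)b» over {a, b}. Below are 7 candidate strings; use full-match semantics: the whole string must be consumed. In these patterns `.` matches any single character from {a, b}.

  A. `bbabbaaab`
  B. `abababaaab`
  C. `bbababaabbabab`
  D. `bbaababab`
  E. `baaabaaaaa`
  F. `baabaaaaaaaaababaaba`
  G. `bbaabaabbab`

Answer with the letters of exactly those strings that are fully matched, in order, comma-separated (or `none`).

A → no match
B → match
C → no match
D → no match
E → no match — must end with `b`
F → no match — must end with `b`
G → no match

B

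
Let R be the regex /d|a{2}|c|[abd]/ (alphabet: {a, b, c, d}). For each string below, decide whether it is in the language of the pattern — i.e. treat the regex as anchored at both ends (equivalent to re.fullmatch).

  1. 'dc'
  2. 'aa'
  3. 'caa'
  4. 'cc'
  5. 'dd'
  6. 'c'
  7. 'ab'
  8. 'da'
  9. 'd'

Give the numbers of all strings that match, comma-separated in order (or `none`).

2, 6, 9

1. 'dc' → no match
2. 'aa' → match
3. 'caa' → no match
4. 'cc' → no match
5. 'dd' → no match
6. 'c' → match
7. 'ab' → no match
8. 'da' → no match
9. 'd' → match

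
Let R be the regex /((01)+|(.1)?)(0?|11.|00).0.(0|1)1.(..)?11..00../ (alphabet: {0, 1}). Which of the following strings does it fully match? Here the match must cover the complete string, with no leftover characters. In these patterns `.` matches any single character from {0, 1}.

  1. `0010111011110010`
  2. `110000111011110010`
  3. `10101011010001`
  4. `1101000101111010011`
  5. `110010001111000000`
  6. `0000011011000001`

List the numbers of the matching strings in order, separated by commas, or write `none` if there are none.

1 → match
2 → match
3 → match
4 → match
5 → match
6 → match

1, 2, 3, 4, 5, 6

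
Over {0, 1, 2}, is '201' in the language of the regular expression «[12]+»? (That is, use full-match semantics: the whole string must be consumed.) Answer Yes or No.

No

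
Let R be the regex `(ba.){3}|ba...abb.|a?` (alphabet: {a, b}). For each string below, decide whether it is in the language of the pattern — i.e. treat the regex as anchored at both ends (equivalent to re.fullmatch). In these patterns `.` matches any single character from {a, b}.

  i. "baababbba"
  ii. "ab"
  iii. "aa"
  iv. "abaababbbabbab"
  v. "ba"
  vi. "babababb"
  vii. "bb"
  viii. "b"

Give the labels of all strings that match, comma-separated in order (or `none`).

none

i. "baababbba" → no match
ii. "ab" → no match
iii. "aa" → no match
iv → no match
v. "ba" → no match
vi. "babababb" → no match
vii. "bb" → no match
viii. "b" → no match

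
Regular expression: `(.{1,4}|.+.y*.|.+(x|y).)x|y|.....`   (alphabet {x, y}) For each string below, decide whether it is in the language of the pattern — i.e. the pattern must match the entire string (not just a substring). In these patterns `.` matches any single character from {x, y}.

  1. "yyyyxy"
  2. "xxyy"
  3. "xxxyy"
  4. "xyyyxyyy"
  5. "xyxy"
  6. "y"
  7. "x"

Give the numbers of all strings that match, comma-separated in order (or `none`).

3, 6

1 → no match
2 → no match
3 → match
4 → no match
5 → no match
6 → match
7 → no match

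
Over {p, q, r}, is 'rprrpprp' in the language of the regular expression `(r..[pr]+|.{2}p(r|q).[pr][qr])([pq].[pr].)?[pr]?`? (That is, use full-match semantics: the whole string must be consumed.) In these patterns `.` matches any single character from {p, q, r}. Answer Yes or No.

Yes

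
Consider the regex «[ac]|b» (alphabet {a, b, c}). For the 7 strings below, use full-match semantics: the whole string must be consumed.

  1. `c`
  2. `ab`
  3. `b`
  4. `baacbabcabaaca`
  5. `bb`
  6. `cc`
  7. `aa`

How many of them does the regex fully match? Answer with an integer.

2

1 → match
2 → no match
3 → match
4 → no match
5 → no match
6 → no match
7 → no match
Total matched: 2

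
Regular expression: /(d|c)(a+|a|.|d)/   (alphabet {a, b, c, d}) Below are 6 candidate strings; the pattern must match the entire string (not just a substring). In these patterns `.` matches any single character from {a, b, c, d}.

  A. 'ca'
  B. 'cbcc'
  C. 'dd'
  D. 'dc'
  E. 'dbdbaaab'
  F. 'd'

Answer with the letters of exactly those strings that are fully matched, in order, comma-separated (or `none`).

A → match
B → no match
C → match
D → match
E → no match
F → no match

A, C, D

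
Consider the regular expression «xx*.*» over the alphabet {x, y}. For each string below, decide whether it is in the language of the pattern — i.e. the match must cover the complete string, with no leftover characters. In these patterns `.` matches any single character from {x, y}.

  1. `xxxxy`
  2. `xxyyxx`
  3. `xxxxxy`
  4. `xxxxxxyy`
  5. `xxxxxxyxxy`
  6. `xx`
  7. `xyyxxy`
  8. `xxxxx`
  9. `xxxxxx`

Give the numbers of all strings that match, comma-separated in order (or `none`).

1, 2, 3, 4, 5, 6, 7, 8, 9

1. `xxxxy` → match
2. `xxyyxx` → match
3. `xxxxxy` → match
4. `xxxxxxyy` → match
5. `xxxxxxyxxy` → match
6. `xx` → match
7. `xyyxxy` → match
8. `xxxxx` → match
9. `xxxxxx` → match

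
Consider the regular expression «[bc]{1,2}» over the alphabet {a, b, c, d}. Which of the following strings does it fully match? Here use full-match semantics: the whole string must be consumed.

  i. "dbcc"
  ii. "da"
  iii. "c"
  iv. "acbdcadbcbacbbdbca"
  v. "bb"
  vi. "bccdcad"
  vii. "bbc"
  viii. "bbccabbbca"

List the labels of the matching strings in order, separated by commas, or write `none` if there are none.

iii, v

i → no match
ii → no match
iii → match
iv → no match
v → match
vi → no match
vii → no match
viii → no match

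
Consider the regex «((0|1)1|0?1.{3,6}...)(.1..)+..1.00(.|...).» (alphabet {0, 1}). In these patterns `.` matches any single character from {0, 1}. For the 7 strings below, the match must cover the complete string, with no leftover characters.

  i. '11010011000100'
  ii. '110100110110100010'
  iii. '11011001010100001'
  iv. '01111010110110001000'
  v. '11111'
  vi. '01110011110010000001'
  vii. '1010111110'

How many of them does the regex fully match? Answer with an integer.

i → no match
ii → match
iii → no match
iv → no match
v → no match
vi → match
vii → no match
Total matched: 2

2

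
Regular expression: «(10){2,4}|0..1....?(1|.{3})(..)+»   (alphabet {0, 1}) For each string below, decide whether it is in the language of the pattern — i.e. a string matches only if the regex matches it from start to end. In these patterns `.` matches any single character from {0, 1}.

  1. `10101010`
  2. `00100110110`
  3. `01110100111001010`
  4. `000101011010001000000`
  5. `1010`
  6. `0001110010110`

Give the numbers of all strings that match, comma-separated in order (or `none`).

1, 3, 4, 5, 6

1. `10101010` → match
2. `00100110110` → no match
3 → match
4 → match
5. `1010` → match
6 → match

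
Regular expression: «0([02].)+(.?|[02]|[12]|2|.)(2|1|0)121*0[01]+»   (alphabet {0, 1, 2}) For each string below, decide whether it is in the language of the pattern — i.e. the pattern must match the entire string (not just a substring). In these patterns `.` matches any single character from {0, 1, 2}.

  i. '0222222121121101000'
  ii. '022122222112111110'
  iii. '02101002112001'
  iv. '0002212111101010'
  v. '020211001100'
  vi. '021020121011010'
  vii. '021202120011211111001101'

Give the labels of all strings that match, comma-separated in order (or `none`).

i → no match
ii → no match
iii → match
iv → match
v. '020211001100' → no match
vi → match
vii → match

iii, iv, vi, vii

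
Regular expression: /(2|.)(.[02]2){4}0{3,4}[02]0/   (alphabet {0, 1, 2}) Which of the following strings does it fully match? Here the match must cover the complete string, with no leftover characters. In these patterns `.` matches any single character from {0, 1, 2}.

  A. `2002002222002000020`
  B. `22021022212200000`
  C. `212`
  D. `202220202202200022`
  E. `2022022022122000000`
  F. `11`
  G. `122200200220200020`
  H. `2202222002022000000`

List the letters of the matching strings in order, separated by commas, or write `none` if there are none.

A, E, G, H

A → match
B → no match
C → no match — must end with `0`
D → no match — must end with `0`
E → match
F → no match — must end with `0`
G → match
H → match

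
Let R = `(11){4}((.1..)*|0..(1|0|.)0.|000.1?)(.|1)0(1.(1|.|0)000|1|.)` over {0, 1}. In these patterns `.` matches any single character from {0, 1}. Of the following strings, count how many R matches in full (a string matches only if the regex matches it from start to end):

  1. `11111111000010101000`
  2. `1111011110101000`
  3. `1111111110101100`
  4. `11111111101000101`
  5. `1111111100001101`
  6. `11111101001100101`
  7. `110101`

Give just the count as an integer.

1 → match
2 → no match
3 → no match
4 → no match
5 → match
6 → no match
7 → no match
Total matched: 2

2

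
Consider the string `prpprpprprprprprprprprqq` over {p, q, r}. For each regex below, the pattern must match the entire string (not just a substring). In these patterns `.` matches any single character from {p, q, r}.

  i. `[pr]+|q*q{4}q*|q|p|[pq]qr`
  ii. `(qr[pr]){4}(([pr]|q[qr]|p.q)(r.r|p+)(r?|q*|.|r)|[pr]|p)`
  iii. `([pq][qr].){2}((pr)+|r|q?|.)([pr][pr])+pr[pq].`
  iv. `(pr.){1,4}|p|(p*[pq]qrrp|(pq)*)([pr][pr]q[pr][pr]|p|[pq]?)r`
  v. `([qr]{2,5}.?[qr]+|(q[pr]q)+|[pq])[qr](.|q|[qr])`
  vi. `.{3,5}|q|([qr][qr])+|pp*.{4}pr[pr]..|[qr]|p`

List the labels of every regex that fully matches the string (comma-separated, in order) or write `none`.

iii

i → no match
ii → no match — must start with `qr`
iii → match
iv → no match
v → no match
vi → no match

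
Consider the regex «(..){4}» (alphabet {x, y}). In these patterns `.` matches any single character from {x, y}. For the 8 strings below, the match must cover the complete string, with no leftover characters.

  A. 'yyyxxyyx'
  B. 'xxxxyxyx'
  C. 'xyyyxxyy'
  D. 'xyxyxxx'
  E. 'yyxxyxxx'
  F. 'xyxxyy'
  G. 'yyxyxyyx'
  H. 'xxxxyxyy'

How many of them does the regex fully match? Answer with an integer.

6

A → match
B → match
C → match
D → no match
E → match
F → no match
G → match
H → match
Total matched: 6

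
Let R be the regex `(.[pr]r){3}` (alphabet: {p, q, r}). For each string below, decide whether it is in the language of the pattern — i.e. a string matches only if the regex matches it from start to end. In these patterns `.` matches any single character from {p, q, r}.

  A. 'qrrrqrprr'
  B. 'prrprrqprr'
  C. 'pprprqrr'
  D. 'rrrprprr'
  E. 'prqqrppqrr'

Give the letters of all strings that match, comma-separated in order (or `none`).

none

A. 'qrrrqrprr' → no match
B. 'prrprrqprr' → no match
C. 'pprprqrr' → no match
D. 'rrrprprr' → no match
E. 'prqqrppqrr' → no match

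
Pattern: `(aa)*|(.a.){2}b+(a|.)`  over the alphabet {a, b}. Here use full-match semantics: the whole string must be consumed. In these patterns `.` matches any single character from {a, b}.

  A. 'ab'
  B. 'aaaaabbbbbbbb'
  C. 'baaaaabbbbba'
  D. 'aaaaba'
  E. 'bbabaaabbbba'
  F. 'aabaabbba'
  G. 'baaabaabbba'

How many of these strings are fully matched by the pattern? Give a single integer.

A → no match
B → match
C → match
D → no match
E → no match
F → match
G → no match
Total matched: 3

3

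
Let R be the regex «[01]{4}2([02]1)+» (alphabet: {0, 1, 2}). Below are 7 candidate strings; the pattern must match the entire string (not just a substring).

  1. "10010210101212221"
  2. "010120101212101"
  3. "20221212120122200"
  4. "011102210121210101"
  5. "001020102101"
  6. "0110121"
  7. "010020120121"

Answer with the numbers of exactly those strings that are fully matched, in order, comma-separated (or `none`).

1 → no match
2 → match
3 → no match — must end with "1"
4 → no match
5 → no match
6 → no match
7 → no match

2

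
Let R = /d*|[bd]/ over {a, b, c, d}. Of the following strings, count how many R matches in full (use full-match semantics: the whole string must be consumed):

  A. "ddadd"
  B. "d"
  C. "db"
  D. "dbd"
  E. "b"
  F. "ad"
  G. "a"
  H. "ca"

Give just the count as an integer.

A → no match
B → match
C → no match
D → no match
E → match
F → no match
G → no match
H → no match
Total matched: 2

2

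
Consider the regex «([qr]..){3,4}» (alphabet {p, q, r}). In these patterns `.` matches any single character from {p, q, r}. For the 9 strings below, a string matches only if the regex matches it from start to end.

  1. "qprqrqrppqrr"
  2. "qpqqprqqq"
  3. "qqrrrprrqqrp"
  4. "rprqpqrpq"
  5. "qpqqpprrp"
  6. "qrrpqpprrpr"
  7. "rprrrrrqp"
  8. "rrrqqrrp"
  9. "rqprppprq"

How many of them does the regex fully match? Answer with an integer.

6

1 → match
2 → match
3 → match
4 → match
5 → match
6 → no match
7 → match
8 → no match
9 → no match
Total matched: 6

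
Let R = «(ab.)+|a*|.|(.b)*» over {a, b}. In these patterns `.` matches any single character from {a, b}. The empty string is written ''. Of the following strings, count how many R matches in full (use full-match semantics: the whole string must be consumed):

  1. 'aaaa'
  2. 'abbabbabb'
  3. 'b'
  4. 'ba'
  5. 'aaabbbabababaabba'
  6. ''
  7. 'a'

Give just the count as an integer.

5

1. 'aaaa' → match
2. 'abbabbabb' → match
3. 'b' → match
4. 'ba' → no match
5 → no match
6. '' → match
7. 'a' → match
Total matched: 5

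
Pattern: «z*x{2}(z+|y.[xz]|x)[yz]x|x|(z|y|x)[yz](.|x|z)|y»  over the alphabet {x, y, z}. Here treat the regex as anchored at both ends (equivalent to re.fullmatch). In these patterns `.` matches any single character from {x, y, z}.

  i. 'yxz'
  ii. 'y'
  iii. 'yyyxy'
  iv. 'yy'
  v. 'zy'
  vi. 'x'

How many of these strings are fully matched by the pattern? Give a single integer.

i → no match
ii → match
iii → no match
iv → no match
v → no match
vi → match
Total matched: 2

2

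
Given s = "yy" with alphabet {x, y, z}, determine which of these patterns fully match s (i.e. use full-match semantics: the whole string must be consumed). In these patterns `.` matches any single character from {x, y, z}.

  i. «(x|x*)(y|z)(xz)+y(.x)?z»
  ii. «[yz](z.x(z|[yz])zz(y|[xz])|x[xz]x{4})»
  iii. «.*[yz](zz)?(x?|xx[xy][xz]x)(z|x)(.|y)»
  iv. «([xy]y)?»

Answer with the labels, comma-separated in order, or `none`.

iv

i → no match — must end with "z"
ii → no match
iii → no match
iv → match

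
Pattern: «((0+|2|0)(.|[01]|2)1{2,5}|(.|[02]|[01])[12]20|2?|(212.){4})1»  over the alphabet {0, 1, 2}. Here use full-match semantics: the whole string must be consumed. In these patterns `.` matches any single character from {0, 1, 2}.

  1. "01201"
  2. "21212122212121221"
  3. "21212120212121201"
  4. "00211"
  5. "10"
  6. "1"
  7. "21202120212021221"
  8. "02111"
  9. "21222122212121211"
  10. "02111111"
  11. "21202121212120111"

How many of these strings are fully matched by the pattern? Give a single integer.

1. "01201" → match
2 → match
3 → match
4. "00211" → no match
5. "10" → no match — must end with "1"
6. "1" → match
7 → match
8. "02111" → match
9 → match
10. "02111111" → match
11 → no match
Total matched: 8

8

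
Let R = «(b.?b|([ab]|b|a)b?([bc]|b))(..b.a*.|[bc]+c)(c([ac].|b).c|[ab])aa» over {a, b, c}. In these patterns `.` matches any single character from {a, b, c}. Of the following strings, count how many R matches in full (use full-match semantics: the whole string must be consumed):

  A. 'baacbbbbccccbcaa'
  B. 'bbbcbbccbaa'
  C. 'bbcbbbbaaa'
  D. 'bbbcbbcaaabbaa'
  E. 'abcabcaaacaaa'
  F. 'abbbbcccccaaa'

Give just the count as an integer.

5

A → no match
B. 'bbbcbbccbaa' → match
C. 'bbcbbbbaaa' → match
D → match
E → match
F → match
Total matched: 5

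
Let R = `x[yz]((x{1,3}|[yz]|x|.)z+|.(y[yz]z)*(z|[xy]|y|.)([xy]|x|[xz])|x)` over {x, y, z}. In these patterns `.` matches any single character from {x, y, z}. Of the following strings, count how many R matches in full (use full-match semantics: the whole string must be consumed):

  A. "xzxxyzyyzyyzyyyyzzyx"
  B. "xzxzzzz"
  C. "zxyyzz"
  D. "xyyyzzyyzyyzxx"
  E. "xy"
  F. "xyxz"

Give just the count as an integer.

3

A → no match
B. "xzxzzzz" → match
C. "zxyyzz" → no match — must start with "x"
D → match
E. "xy" → no match
F. "xyxz" → match
Total matched: 3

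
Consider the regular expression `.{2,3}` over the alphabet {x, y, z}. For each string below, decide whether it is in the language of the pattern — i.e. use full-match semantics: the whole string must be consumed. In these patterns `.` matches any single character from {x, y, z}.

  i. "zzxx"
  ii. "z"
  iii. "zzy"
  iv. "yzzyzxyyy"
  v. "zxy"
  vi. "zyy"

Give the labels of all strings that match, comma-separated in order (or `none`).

i. "zzxx" → no match
ii. "z" → no match
iii. "zzy" → match
iv. "yzzyzxyyy" → no match
v. "zxy" → match
vi. "zyy" → match

iii, v, vi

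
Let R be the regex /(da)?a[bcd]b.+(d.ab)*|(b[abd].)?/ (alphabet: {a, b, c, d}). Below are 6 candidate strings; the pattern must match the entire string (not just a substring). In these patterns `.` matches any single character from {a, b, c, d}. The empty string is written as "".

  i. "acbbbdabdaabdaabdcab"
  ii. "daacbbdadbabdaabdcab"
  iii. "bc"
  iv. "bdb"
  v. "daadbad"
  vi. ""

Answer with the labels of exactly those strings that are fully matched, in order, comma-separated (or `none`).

i, ii, iv, v, vi

i → match
ii → match
iii → no match
iv → match
v → match
vi → match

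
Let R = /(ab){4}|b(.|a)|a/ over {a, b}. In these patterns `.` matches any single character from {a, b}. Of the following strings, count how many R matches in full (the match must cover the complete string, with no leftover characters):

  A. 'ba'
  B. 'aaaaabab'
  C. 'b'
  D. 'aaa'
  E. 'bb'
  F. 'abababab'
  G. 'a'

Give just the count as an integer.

A → match
B → no match
C → no match
D → no match
E → match
F → match
G → match
Total matched: 4

4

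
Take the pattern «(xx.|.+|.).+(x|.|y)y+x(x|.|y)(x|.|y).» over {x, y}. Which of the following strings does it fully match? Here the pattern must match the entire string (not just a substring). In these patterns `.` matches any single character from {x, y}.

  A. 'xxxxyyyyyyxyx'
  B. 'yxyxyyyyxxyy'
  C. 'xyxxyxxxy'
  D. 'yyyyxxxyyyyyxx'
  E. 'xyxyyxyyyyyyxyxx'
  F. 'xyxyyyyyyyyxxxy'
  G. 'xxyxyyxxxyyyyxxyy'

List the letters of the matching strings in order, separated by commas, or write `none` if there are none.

B, C, E, F, G

A → no match
B → match
C → match
D → no match
E → match
F → match
G → match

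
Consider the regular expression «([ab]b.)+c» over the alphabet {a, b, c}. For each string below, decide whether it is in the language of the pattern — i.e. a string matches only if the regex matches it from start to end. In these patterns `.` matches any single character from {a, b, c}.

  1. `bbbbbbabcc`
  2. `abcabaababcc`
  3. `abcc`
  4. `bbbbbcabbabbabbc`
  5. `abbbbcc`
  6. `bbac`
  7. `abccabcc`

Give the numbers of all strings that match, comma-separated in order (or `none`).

1, 3, 4, 5, 6

1 → match
2 → no match
3 → match
4 → match
5 → match
6 → match
7 → no match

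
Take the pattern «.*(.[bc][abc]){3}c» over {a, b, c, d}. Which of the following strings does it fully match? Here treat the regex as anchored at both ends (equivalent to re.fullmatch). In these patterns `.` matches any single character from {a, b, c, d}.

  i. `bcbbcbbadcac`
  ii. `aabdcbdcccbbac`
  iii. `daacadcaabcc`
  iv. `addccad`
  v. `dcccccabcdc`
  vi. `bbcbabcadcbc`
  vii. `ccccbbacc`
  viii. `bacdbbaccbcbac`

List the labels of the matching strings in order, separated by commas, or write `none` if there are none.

i, iii, vi, viii

i → match
ii → no match
iii → match
iv → no match — must end with `c`
v → no match
vi → match
vii → no match
viii → match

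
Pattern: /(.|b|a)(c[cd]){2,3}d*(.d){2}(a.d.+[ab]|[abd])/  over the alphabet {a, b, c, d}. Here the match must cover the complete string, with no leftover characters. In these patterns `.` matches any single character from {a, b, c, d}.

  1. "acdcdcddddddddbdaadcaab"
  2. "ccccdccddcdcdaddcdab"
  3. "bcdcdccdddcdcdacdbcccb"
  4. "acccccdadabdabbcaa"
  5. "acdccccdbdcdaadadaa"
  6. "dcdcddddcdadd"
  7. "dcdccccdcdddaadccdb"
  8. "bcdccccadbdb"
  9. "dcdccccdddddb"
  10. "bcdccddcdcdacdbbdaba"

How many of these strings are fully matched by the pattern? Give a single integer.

1 → match
2 → match
3 → match
4 → match
5 → match
6 → match
7 → match
8 → match
9 → match
10 → match
Total matched: 10

10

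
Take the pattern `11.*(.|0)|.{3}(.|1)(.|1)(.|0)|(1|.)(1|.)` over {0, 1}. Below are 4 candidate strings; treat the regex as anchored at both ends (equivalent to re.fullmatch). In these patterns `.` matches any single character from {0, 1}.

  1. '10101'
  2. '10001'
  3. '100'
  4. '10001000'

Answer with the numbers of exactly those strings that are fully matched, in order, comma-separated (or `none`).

none

1 → no match
2 → no match
3 → no match
4 → no match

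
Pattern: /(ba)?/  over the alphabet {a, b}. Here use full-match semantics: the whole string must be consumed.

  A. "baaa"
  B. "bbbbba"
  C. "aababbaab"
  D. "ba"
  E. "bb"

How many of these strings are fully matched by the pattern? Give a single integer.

A → no match
B → no match
C → no match
D → match
E → no match
Total matched: 1

1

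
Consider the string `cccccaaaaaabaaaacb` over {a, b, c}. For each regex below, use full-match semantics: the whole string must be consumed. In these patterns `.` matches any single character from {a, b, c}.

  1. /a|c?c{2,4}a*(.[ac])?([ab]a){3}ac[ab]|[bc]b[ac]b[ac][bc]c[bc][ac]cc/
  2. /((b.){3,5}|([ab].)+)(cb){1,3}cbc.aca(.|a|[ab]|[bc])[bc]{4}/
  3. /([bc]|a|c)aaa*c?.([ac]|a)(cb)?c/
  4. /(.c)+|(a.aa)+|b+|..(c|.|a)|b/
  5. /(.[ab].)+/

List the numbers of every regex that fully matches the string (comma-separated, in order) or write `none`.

1

1 → match
2 → no match
3 → no match — must end with `c`
4 → no match
5 → no match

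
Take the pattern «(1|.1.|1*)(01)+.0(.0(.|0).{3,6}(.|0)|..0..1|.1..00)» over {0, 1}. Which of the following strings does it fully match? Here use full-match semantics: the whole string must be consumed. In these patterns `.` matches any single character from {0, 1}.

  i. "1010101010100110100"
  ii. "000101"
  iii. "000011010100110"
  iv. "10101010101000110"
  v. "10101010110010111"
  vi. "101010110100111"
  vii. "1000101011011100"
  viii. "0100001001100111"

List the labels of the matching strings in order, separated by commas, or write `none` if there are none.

i, v, vi

i → match
ii → no match
iii → no match
iv → no match
v → match
vi → match
vii → no match
viii → no match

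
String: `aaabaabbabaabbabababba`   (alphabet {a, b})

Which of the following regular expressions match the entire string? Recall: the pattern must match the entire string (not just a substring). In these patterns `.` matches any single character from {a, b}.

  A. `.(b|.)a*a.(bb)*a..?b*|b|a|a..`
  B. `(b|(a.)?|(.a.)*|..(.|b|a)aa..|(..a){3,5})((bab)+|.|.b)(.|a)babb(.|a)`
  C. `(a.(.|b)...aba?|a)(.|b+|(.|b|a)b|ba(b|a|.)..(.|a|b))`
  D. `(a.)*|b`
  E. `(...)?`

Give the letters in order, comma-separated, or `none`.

B

A → no match
B → match
C → no match
D → no match
E → no match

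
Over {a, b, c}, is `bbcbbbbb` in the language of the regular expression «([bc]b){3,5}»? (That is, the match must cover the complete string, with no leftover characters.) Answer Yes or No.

Yes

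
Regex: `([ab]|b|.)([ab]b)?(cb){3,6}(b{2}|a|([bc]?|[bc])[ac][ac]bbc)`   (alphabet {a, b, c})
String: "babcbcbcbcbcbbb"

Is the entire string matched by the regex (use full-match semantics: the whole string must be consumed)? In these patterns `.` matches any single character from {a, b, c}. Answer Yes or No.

Yes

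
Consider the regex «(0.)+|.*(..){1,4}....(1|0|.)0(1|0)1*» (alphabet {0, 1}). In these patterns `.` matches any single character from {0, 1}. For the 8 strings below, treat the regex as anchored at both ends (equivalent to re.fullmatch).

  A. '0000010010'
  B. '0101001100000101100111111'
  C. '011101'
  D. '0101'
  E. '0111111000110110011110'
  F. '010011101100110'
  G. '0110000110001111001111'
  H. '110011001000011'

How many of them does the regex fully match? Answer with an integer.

A → no match
B → match
C → no match
D → match
E → no match
F → no match
G → match
H → match
Total matched: 4

4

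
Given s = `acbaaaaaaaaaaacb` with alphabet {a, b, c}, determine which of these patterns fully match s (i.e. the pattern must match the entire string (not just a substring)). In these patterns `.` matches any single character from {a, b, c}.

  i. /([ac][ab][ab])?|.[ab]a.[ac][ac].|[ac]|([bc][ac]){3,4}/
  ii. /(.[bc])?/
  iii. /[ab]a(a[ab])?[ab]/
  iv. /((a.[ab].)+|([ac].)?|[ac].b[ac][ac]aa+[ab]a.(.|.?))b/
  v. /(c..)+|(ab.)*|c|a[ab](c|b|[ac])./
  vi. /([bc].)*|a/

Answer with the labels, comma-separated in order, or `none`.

i → no match
ii → no match
iii → no match
iv → match
v → no match
vi → no match

iv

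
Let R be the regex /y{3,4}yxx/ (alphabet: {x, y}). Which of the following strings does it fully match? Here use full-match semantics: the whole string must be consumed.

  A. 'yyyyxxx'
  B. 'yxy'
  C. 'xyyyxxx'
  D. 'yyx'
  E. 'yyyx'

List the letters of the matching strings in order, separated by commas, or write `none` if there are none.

A → no match — must end with 'yyxx'
B → no match — must end with 'yyxx'
C → no match — must start with 'y'
D → no match — must end with 'yyxx'
E → no match — must end with 'yyxx'

none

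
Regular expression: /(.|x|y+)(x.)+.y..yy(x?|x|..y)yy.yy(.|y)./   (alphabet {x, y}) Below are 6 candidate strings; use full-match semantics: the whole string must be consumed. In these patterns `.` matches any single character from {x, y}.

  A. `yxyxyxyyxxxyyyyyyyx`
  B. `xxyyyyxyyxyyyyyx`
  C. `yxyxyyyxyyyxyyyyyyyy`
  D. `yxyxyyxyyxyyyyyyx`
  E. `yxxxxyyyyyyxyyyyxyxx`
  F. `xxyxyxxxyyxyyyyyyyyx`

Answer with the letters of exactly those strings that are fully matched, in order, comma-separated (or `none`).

A → no match
B → no match
C → no match
D → match
E → no match
F → match

D, F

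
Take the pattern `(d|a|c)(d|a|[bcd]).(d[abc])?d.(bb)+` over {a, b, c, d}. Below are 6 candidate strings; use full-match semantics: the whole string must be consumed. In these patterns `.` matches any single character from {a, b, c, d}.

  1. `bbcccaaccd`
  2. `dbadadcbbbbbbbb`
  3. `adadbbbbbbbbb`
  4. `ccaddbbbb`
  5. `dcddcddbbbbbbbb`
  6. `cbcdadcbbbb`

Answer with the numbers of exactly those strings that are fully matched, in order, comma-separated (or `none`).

1 → no match — must end with `bb`
2 → match
3 → match
4 → match
5 → match
6 → match

2, 3, 4, 5, 6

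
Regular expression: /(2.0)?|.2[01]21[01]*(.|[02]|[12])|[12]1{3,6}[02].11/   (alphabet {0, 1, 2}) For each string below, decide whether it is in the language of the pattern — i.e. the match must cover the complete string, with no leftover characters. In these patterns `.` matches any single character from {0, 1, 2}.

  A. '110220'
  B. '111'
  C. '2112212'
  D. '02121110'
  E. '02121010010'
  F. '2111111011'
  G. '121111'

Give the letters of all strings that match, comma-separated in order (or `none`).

A → no match
B → no match
C → no match
D → match
E → match
F → no match
G → no match

D, E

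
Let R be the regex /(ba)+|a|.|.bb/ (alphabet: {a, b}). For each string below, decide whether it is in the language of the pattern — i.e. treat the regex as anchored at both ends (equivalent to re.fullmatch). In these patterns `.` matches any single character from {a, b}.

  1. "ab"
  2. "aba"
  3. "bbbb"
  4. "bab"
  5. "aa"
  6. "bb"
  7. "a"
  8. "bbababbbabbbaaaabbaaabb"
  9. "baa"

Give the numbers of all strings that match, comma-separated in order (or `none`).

7

1 → no match
2 → no match
3 → no match
4 → no match
5 → no match
6 → no match
7 → match
8 → no match
9 → no match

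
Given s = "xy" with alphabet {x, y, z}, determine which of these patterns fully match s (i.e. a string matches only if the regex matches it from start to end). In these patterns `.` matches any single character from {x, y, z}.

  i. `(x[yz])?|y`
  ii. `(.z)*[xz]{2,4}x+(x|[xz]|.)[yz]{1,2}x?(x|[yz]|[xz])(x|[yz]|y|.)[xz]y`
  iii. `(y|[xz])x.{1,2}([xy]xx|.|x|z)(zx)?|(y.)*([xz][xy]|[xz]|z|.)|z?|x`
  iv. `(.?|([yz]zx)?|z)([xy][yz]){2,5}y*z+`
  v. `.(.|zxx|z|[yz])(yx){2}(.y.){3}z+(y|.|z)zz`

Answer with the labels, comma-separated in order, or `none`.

i → match
ii → no match
iii → match
iv → no match — must end with "z"
v → no match — must end with "zz"

i, iii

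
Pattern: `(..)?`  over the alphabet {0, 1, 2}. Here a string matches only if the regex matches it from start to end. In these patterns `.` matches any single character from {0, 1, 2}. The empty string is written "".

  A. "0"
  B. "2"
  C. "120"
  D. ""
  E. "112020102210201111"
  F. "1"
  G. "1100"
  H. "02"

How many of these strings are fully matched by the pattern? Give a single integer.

A → no match
B → no match
C → no match
D → match
E → no match
F → no match
G → no match
H → match
Total matched: 2

2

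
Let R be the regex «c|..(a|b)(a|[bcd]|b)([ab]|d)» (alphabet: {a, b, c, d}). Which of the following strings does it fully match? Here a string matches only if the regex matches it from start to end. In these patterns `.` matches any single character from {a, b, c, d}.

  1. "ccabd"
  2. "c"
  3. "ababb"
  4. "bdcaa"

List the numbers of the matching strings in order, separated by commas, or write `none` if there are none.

1. "ccabd" → match
2. "c" → match
3. "ababb" → match
4. "bdcaa" → no match

1, 2, 3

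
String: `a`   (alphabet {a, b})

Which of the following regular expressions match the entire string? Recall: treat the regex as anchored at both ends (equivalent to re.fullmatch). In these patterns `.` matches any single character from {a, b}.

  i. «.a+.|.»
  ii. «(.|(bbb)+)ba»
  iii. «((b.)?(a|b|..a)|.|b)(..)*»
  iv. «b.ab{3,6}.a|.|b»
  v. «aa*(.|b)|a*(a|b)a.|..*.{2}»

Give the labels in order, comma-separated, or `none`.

i → match
ii → no match — must end with `ba`
iii → match
iv → match
v → no match

i, iii, iv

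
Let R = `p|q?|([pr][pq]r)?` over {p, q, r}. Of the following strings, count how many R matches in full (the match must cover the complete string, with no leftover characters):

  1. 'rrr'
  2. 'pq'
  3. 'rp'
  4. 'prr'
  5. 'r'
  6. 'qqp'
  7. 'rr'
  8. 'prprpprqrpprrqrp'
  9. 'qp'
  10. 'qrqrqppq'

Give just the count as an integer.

0

1 → no match
2 → no match
3 → no match
4 → no match
5 → no match
6 → no match
7 → no match
8 → no match
9 → no match
10 → no match
Total matched: 0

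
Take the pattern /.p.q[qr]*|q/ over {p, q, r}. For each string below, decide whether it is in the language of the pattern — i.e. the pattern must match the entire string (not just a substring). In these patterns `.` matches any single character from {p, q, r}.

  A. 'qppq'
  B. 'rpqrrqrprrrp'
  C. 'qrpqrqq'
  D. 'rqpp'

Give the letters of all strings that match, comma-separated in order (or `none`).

A

A → match
B → no match
C → no match
D → no match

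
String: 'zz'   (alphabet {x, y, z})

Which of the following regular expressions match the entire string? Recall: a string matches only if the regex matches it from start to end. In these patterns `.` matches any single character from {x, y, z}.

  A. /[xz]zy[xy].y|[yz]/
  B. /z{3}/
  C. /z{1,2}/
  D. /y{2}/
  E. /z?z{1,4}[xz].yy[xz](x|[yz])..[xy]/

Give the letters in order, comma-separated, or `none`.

C

A → no match
B → no match
C → match
D → no match — must start with 'y'
E → no match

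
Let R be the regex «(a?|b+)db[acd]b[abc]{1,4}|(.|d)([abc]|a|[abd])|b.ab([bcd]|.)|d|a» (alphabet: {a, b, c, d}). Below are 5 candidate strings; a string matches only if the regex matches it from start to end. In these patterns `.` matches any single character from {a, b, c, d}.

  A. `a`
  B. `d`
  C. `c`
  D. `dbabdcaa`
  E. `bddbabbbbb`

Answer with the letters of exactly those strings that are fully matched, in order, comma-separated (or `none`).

A → match
B → match
C → no match
D → no match
E → no match

A, B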